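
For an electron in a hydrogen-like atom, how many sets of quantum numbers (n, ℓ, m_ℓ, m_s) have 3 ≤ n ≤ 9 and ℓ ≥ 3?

Per-shell orbital counts meeting the constraint:
n=4 → 7; n=5 → 16; n=6 → 27; n=7 → 40; n=8 → 55; n=9 → 72.
Orbitals: 7 + 16 + 27 + 40 + 55 + 72 = 217. Including both spin states (m_s = ±1/2) gives 2 × 217 = 434 states.

434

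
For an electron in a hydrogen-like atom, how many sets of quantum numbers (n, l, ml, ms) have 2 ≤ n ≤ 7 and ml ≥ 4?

20

Go shell by shell, enumerating (l, ml) with ml ≥ 4:
n=5 → 1; n=6 → 3; n=7 → 6.
Orbitals: 1 + 3 + 6 = 10. Including both spin states (ms = ±1/2) gives 2 × 10 = 20 states.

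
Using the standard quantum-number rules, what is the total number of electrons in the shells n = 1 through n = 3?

28

Shell n has n² orbitals: 1²=1 + 2²=4 + 3²=9 = 14 orbitals.
Two spin states per orbital: 2 × 14 = 28 electrons.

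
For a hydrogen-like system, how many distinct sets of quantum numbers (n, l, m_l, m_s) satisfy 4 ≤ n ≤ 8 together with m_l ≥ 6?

8

Count contributing orbitals for each principal shell:
n=7 → 1; n=8 → 3.
Orbitals: 1 + 3 = 4. Including both spin states (m_s = ±1/2) gives 2 × 4 = 8 states.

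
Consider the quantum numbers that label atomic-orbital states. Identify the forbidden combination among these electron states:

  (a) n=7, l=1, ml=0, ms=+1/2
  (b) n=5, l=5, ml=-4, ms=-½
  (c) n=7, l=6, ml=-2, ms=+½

(b) has l = 5 ≥ n = 5, violating 0 ≤ l ≤ n−1.
The remaining sets (a), (c) satisfy all four rules.

(b)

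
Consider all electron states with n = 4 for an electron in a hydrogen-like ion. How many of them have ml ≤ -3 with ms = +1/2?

1

Contributions: l=3 → 1.
Orbitals: 1. With ms fixed to a single value there is one state per orbital, giving 1 state.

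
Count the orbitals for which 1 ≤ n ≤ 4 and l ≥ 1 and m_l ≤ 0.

16

Treat each shell separately and count matching orbitals:
n=2 → 2; n=3 → 5; n=4 → 9.
Total orbitals: 2 + 5 + 9 = 16.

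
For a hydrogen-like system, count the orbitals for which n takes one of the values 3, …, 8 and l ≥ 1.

Treat each shell separately and count matching orbitals:
n=3 → 8; n=4 → 15; n=5 → 24; n=6 → 35; n=7 → 48; n=8 → 63.
Total orbitals: 8 + 15 + 24 + 35 + 48 + 63 = 193.

193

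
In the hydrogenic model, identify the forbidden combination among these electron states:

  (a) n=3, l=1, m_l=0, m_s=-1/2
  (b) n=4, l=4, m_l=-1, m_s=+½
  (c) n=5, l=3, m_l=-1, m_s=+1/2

(b) has l = 4 ≥ n = 4, violating 0 ≤ l ≤ n−1.
The remaining sets (a), (c) satisfy all four rules.

(b)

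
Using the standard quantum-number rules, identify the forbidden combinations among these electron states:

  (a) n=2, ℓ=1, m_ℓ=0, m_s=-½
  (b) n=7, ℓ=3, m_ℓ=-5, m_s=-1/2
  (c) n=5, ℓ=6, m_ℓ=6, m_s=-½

(b) and (c)

(b) has |m_ℓ| = 5 > ℓ = 3, violating −ℓ ≤ m_ℓ ≤ ℓ.
(c) has ℓ = 6 ≥ n = 5, violating 0 ≤ ℓ ≤ n−1.
The remaining set (a) satisfies all four rules.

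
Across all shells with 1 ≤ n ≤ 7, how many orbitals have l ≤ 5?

Count contributing orbitals for each principal shell:
n=1 → 1; n=2 → 4; n=3 → 9; n=4 → 16; n=5 → 25; n=6 → 36; n=7 → 36.
Total orbitals: 1 + 4 + 9 + 16 + 25 + 36 + 36 = 127.

127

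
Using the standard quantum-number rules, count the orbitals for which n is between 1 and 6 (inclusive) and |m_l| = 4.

6

Per-shell orbital counts meeting the constraint:
n=5 → 2; n=6 → 4.
Total orbitals: 2 + 4 = 6.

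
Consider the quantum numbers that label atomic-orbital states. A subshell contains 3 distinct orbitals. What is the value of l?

2l+1 = 3 gives l = 1.

l = 1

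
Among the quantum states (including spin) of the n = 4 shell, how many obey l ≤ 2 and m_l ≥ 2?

2

For n = 4, l ranges over 0 … 3.
The (l, m_l) pairs meeting l ≤ 2 and m_l ≥ 2 give: l=2 → 1.
Orbitals: 1. Each orbital carries two spin states, so 1 × 2 = 2 states.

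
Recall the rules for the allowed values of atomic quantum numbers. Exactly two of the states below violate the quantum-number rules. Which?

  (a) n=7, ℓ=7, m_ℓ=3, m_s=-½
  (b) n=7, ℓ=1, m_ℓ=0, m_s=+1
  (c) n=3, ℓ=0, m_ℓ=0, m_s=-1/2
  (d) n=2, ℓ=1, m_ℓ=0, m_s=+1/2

(a) has ℓ = 7 ≥ n = 7, violating 0 ≤ ℓ ≤ n−1.
(b) has m_s = +1, but an electron's spin must be ±1/2.
The remaining sets (c), (d) satisfy all four rules.

(a) and (b)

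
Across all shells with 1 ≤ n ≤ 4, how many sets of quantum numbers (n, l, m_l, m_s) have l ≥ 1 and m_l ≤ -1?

Per-shell orbital counts meeting the constraint:
n=2 → 1; n=3 → 3; n=4 → 6.
Orbitals: 1 + 3 + 6 = 10. Including both spin states (m_s = ±1/2) gives 2 × 10 = 20 states.

20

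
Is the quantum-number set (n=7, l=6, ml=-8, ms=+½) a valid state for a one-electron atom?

The magnetic quantum number must satisfy −l ≤ ml ≤ l. With l = 6, ml can only be -6, -5, -4, -3, -2, -1, 0, 1, 2, 3, 4, 5, 6, so ml = -8 is forbidden.

No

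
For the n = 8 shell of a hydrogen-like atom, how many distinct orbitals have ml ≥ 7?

1

Orbitals with ml ≥ 7, by l: l=7 → 1.
Total orbitals: 1.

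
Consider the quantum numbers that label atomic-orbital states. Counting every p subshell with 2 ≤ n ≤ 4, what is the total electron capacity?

A p subshell (l = 1) exists for every n ≥ 2, so shells n = 2, 3, 4 each contribute one — 3 subshells.
Since each p subshell holds 2(2·1+1) = 6 electrons, the total is 3 × 6 = 18.

18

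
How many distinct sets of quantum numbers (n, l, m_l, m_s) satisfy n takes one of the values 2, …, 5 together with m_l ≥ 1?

Go shell by shell, enumerating (l, m_l) with m_l ≥ 1:
n=2 → 1; n=3 → 3; n=4 → 6; n=5 → 10.
Orbitals: 1 + 3 + 6 + 10 = 20. Including both spin states (m_s = ±1/2) gives 2 × 20 = 40 states.

40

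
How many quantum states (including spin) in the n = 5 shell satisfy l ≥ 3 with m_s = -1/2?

For n = 5, l ranges over 0 … 4.
The (l, m_l) pairs meeting l ≥ 3 give: l=3 → 7; l=4 → 9.
Orbitals: 7 + 9 = 16. With m_s fixed to a single value there is one state per orbital, giving 16 states.

16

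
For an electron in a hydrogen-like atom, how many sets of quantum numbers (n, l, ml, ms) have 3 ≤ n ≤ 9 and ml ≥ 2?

168

For each n in the range, tally the orbitals obeying ml ≥ 2:
n=3 → 1; n=4 → 3; n=5 → 6; n=6 → 10; n=7 → 15; n=8 → 21; n=9 → 28.
Orbitals: 1 + 3 + 6 + 10 + 15 + 21 + 28 = 84. Including both spin states (ms = ±1/2) gives 2 × 84 = 168 states.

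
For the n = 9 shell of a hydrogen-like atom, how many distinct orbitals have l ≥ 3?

72

The (l, m_l) pairs meeting l ≥ 3 give: l=3 → 7; l=4 → 9; l=5 → 11; l=6 → 13; l=7 → 15; l=8 → 17.
Total orbitals: 7 + 9 + 11 + 13 + 15 + 17 = 72.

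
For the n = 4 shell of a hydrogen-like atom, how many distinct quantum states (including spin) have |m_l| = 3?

4

Contributions: l=3 → 2.
Orbitals: 2. Each orbital carries two spin states, so 2 × 2 = 4 states.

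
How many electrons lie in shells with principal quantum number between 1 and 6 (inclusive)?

Shell n has n² orbitals: 1²=1 + 2²=4 + 3²=9 + 4²=16 + 5²=25 + 6²=36 = 91 orbitals.
Two spin states per orbital: 2 × 91 = 182 electrons.

182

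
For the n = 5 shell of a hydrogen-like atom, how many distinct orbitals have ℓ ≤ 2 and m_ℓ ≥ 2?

For n = 5, ℓ ranges over 0 … 4.
Per ℓ-value: ℓ=2 → 1.
Total orbitals: 1.

1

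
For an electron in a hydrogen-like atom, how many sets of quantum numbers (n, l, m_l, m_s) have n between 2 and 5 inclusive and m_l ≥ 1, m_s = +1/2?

20

Treat each shell separately and count matching orbitals:
n=2 → 1; n=3 → 3; n=4 → 6; n=5 → 10.
Orbitals: 1 + 3 + 6 + 10 = 20. With m_s fixed to +1/2 there is one state per orbital, so 20 states.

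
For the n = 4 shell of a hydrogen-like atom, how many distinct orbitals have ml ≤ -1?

The n = 4 shell has l = 0 through 3; check each.
Contributions: l=1 → 1; l=2 → 2; l=3 → 3.
Total orbitals: 1 + 2 + 3 = 6.

6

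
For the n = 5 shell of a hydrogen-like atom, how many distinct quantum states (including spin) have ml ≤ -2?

For n = 5, l ranges over 0 … 4.
Orbitals with ml ≤ -2, by l: l=2 → 1; l=3 → 2; l=4 → 3.
Orbitals: 1 + 2 + 3 = 6. Each orbital carries two spin states, so 6 × 2 = 12 states.

12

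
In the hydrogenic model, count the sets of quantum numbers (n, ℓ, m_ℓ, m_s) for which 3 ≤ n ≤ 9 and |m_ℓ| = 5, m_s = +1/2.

For each n in the range, tally the orbitals obeying |m_ℓ| = 5:
n=6 → 2; n=7 → 4; n=8 → 6; n=9 → 8.
Orbitals: 2 + 4 + 6 + 8 = 20. With m_s fixed to +1/2 there is one state per orbital, so 20 states.

20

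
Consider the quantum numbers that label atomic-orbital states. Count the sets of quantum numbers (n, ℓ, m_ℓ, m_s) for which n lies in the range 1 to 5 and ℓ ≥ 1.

100

Go shell by shell, enumerating (ℓ, m_ℓ) with ℓ ≥ 1:
n=2 → 3; n=3 → 8; n=4 → 15; n=5 → 24.
Orbitals: 3 + 8 + 15 + 24 = 50. Including both spin states (m_s = ±1/2) gives 2 × 50 = 100 states.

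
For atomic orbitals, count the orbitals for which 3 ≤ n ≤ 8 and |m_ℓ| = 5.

Count contributing orbitals for each principal shell:
n=6 → 2; n=7 → 4; n=8 → 6.
Total orbitals: 2 + 4 + 6 = 12.

12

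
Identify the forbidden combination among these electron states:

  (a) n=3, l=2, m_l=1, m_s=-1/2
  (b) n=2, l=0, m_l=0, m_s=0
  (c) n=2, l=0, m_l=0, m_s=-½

(b) has m_s = 0, but an electron's spin must be ±1/2.
The remaining sets (a), (c) satisfy all four rules.

(b)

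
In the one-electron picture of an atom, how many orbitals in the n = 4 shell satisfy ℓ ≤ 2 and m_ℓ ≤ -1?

3

Orbitals with ℓ ≤ 2 and m_ℓ ≤ -1, by ℓ: ℓ=1 → 1; ℓ=2 → 2.
Total orbitals: 1 + 2 = 3.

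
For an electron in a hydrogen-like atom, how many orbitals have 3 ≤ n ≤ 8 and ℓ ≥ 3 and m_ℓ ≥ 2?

50

Per-shell orbital counts meeting the constraint:
n=4 → 2; n=5 → 5; n=6 → 9; n=7 → 14; n=8 → 20.
Total orbitals: 2 + 5 + 9 + 14 + 20 = 50.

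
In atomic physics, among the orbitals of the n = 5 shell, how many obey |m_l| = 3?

4

The n = 5 shell has l = 0 through 4; check each.
The (l, m_l) pairs meeting |m_l| = 3 give: l=3 → 2; l=4 → 2.
Total orbitals: 2 + 2 = 4.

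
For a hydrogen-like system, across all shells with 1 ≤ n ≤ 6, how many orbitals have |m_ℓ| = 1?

Go shell by shell, enumerating (ℓ, m_ℓ) with |m_ℓ| = 1:
n=2 → 2; n=3 → 4; n=4 → 6; n=5 → 8; n=6 → 10.
Total orbitals: 2 + 4 + 6 + 8 + 10 = 30.

30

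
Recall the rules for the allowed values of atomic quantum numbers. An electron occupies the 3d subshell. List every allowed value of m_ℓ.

-2, -1, 0, 1, 2

The 3d subshell has ℓ = 2, and m_ℓ takes every integer from −ℓ to +ℓ. With ℓ = 2 that gives the 5 values -2, -1, 0, 1, 2.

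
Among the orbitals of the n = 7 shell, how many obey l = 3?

7

With n = 7 the allowed l are 0, 1, …, 6.
Orbitals with l = 3, by l: l=3 → 7.
Total orbitals: 7.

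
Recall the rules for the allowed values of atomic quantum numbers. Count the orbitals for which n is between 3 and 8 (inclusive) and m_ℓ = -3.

Treat each shell separately and count matching orbitals:
n=4 → 1; n=5 → 2; n=6 → 3; n=7 → 4; n=8 → 5.
Total orbitals: 1 + 2 + 3 + 4 + 5 = 15.

15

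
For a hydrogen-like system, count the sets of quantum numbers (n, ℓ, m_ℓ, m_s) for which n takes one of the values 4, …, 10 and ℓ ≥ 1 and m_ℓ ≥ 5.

Work shell by shell — for each n, count the (ℓ, m_ℓ) pairs that satisfy ℓ ≥ 1 and m_ℓ ≥ 5:
n=6 → 1; n=7 → 3; n=8 → 6; n=9 → 10; n=10 → 15.
Orbitals: 1 + 3 + 6 + 10 + 15 = 35. Including both spin states (m_s = ±1/2) gives 2 × 35 = 70 states.

70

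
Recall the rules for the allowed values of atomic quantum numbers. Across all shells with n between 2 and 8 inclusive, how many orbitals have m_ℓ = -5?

6

Work shell by shell — for each n, count the (ℓ, m_ℓ) pairs that satisfy m_ℓ = -5:
n=6 → 1; n=7 → 2; n=8 → 3.
Total orbitals: 1 + 2 + 3 = 6.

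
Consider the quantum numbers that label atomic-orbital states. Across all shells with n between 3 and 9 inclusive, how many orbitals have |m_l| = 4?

30

Count contributing orbitals for each principal shell:
n=5 → 2; n=6 → 4; n=7 → 6; n=8 → 8; n=9 → 10.
Total orbitals: 2 + 4 + 6 + 8 + 10 = 30.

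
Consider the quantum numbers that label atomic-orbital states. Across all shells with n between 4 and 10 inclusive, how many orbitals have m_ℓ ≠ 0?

Treat each shell separately and count matching orbitals:
n=4 → 12; n=5 → 20; n=6 → 30; n=7 → 42; n=8 → 56; n=9 → 72; n=10 → 90.
Total orbitals: 12 + 20 + 30 + 42 + 56 + 72 + 90 = 322.

322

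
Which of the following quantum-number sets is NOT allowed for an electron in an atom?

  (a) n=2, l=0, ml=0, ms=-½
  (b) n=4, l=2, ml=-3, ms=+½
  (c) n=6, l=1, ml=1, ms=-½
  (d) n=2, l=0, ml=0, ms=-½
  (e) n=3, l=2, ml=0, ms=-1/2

(b)

(b) has |ml| = 3 > l = 2, violating −l ≤ ml ≤ l.
The remaining sets (a), (c), (d), (e) satisfy all four rules.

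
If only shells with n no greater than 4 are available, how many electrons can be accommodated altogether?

60

Total orbitals = 1² + 2² + 3² + 4² = 30. Doubling for spin gives 60 electrons.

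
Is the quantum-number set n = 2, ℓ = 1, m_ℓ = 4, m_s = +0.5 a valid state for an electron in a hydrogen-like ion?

Invalid

The magnetic quantum number must satisfy −ℓ ≤ m_ℓ ≤ ℓ. With ℓ = 1, m_ℓ can only be -1, 0, 1, so m_ℓ = 4 is forbidden.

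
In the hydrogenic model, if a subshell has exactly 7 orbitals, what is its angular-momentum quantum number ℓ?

ℓ = 3

2ℓ+1 = 7 gives ℓ = 3.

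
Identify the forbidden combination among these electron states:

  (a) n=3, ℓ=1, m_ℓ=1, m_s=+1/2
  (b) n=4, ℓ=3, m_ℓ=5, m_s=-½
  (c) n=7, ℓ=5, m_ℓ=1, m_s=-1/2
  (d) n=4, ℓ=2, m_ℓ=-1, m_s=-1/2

(b)

(b) has |m_ℓ| = 5 > ℓ = 3, violating −ℓ ≤ m_ℓ ≤ ℓ.
The remaining sets (a), (c), (d) satisfy all four rules.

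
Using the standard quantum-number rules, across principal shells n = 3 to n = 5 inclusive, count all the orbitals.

50

Shell n has n² orbitals: 3²=9 + 4²=16 + 5²=25 = 50 orbitals.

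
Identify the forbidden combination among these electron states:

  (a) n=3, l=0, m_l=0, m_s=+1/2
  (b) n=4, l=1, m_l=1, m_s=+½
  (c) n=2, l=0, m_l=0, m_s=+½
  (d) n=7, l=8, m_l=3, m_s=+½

(d)

(d) has l = 8 ≥ n = 7, violating 0 ≤ l ≤ n−1.
The remaining sets (a), (b), (c) satisfy all four rules.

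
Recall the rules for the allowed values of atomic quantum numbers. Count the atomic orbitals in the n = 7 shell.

49

The n = 7 shell contains n² = 7² = 49 orbitals.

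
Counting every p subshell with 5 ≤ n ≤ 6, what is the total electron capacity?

12

A p subshell (l = 1) exists for every n ≥ 2, so shells n = 5, 6 each contribute one — 2 subshells.
Since each p subshell holds 2(2·1+1) = 6 electrons, the total is 2 × 6 = 12.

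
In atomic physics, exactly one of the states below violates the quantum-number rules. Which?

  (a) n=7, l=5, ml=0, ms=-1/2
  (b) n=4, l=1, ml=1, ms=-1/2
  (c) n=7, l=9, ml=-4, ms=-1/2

(c)

(c) has l = 9 ≥ n = 7, violating 0 ≤ l ≤ n−1.
The remaining sets (a), (b) satisfy all four rules.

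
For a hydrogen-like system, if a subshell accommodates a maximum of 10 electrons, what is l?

2(2l+1) = 10 ⇒ 2l+1 = 5 ⇒ l = 2.

l = 2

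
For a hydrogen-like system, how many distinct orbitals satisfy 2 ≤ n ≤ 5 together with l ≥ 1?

50

Go shell by shell, enumerating (l, ml) with l ≥ 1:
n=2 → 3; n=3 → 8; n=4 → 15; n=5 → 24.
Total orbitals: 3 + 8 + 15 + 24 = 50.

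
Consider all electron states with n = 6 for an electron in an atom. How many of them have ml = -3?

6

The (l, ml) pairs meeting ml = -3 give: l=3 → 1; l=4 → 1; l=5 → 1.
Orbitals: 1 + 1 + 1 = 3. Each orbital carries two spin states, so 3 × 2 = 6 states.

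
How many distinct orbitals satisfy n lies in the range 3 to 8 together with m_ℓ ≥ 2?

56

Treat each shell separately and count matching orbitals:
n=3 → 1; n=4 → 3; n=5 → 6; n=6 → 10; n=7 → 15; n=8 → 21.
Total orbitals: 1 + 3 + 6 + 10 + 15 + 21 = 56.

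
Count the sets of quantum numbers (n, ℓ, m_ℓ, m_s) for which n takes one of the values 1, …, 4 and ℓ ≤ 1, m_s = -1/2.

13

Treat each shell separately and count matching orbitals:
n=1 → 1; n=2 → 4; n=3 → 4; n=4 → 4.
Orbitals: 1 + 4 + 4 + 4 = 13. With m_s fixed to -1/2 there is one state per orbital, so 13 states.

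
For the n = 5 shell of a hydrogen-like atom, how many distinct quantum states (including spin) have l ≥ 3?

32

With n = 5 the allowed l are 0, 1, …, 4.
Contributions: l=3 → 7; l=4 → 9.
Orbitals: 7 + 9 = 16. Each orbital carries two spin states, so 16 × 2 = 32 states.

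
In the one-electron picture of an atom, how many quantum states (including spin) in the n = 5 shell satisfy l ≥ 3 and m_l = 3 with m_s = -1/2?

Go through l = 0, …, 4 (the values permitted for n = 5).
Per l-value: l=3 → 1; l=4 → 1.
Orbitals: 1 + 1 = 2. With m_s fixed to a single value there is one state per orbital, giving 2 states.

2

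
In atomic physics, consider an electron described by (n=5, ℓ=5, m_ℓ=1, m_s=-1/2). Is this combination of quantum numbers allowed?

The orbital quantum number must satisfy 0 ≤ ℓ ≤ n−1. With n = 5 the allowed ℓ values are 0, 1, 2, 3, 4, so ℓ = 5 is out of range.

Not allowed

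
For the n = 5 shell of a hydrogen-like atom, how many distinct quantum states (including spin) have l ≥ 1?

Go through l = 0, …, 4 (the values permitted for n = 5).
Per l-value: l=1 → 3; l=2 → 5; l=3 → 7; l=4 → 9.
Orbitals: 3 + 5 + 7 + 9 = 24. Each orbital carries two spin states, so 24 × 2 = 48 states.

48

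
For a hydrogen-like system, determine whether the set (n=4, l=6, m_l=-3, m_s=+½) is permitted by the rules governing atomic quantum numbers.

The orbital quantum number must satisfy 0 ≤ l ≤ n−1. With n = 4 the allowed l values are 0, 1, 2, 3, so l = 6 is out of range.

Invalid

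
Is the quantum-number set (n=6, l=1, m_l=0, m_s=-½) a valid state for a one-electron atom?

Yes

n = 6 is a positive integer. l = 1 satisfies 0 ≤ l ≤ n−1 = 5. m_l = 0 lies in the range −l … +l (here −1 … 1). m_s = -1/2 is one of ±1/2.
All four constraints are satisfied.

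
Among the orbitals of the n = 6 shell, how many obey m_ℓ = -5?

Contributions: ℓ=5 → 1.
Total orbitals: 1.

1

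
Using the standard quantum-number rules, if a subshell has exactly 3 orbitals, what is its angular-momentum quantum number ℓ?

2ℓ+1 = 3 gives ℓ = 1.

ℓ = 1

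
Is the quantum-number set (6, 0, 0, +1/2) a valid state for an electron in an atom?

n = 6 is a positive integer. ℓ = 0 satisfies 0 ≤ ℓ ≤ n−1 = 5. m_ℓ = 0 lies in the range −ℓ … +ℓ (here 0). m_s = +1/2 is one of ±1/2.
All four constraints are satisfied.

Yes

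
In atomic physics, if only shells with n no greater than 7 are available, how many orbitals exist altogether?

Total orbitals = 1² + 2² + 3² + 4² + 5² + 6² + 7² = 140.

140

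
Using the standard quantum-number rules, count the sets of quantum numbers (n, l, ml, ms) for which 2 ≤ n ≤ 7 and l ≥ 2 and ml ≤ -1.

100

Per-shell orbital counts meeting the constraint:
n=3 → 2; n=4 → 5; n=5 → 9; n=6 → 14; n=7 → 20.
Orbitals: 2 + 5 + 9 + 14 + 20 = 50. Including both spin states (ms = ±1/2) gives 2 × 50 = 100 states.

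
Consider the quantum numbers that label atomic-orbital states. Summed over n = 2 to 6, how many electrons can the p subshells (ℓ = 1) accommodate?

30

A p subshell (ℓ = 1) exists for every n ≥ 2, so shells n = 2, 3, 4, 5, 6 each contribute one — 5 subshells.
Since each p subshell holds 2(2·1+1) = 6 electrons, the total is 5 × 6 = 30.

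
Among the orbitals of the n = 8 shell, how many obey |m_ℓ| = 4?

8

The n = 8 shell has ℓ = 0 through 7; check each.
Per ℓ-value: ℓ=4 → 2; ℓ=5 → 2; ℓ=6 → 2; ℓ=7 → 2.
Total orbitals: 2 + 2 + 2 + 2 = 8.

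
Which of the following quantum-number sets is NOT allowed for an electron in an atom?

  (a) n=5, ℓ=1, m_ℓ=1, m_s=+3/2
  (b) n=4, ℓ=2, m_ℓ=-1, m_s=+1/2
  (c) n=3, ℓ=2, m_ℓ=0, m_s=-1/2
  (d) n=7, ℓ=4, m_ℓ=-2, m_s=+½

(a) has m_s = +3/2, but an electron's spin must be ±1/2.
The remaining sets (b), (c), (d) satisfy all four rules.

(a)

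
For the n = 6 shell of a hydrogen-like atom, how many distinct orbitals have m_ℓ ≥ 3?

6

The n = 6 shell has ℓ = 0 through 5; check each.
Orbitals with m_ℓ ≥ 3, by ℓ: ℓ=3 → 1; ℓ=4 → 2; ℓ=5 → 3.
Total orbitals: 1 + 2 + 3 = 6.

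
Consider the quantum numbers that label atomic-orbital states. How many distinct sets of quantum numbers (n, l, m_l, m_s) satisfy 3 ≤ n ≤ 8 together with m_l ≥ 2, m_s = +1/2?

56

For each n in the range, tally the orbitals obeying m_l ≥ 2:
n=3 → 1; n=4 → 3; n=5 → 6; n=6 → 10; n=7 → 15; n=8 → 21.
Orbitals: 1 + 3 + 6 + 10 + 15 + 21 = 56. With m_s fixed to +1/2 there is one state per orbital, so 56 states.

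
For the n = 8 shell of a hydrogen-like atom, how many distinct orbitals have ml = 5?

The (l, ml) pairs meeting ml = 5 give: l=5 → 1; l=6 → 1; l=7 → 1.
Total orbitals: 1 + 1 + 1 = 3.

3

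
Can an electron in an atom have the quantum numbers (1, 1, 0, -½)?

The orbital quantum number must satisfy 0 ≤ l ≤ n−1. With n = 1 the allowed l values are 0, so l = 1 is out of range.

Not allowed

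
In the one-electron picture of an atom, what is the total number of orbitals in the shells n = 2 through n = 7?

Shell n has n² orbitals: 2²=4 + 3²=9 + 4²=16 + 5²=25 + 6²=36 + 7²=49 = 139 orbitals.

139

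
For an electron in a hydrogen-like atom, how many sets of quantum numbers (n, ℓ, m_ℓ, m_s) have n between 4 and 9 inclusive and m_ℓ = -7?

6

For each n in the range, tally the orbitals obeying m_ℓ = -7:
n=8 → 1; n=9 → 2.
Orbitals: 1 + 2 = 3. Including both spin states (m_s = ±1/2) gives 2 × 3 = 6 states.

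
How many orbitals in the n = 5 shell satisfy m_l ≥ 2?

6

For n = 5, l ranges over 0 … 4.
The (l, m_l) pairs meeting m_l ≥ 2 give: l=2 → 1; l=3 → 2; l=4 → 3.
Total orbitals: 1 + 2 + 3 = 6.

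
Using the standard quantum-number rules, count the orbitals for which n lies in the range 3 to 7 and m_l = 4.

Count contributing orbitals for each principal shell:
n=5 → 1; n=6 → 2; n=7 → 3.
Total orbitals: 1 + 2 + 3 = 6.

6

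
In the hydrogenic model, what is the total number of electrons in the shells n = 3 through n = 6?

172

Shell n has n² orbitals: 3²=9 + 4²=16 + 5²=25 + 6²=36 = 86 orbitals.
Two spin states per orbital: 2 × 86 = 172 electrons.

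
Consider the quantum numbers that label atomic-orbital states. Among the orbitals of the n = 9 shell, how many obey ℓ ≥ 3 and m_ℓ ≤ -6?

Go through ℓ = 0, …, 8 (the values permitted for n = 9).
Contributions: ℓ=6 → 1; ℓ=7 → 2; ℓ=8 → 3.
Total orbitals: 1 + 2 + 3 = 6.

6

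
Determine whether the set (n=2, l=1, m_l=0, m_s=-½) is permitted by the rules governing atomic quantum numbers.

n = 2 is a positive integer. l = 1 satisfies 0 ≤ l ≤ n−1 = 1. m_l = 0 lies in the range −l … +l (here −1 … 1). m_s = -1/2 is one of ±1/2.
All four constraints are satisfied.

Allowed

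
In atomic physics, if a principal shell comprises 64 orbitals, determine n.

n² = 64 ⇒ n = 8.

n = 8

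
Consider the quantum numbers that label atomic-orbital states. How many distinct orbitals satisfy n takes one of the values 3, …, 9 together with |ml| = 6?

12

For each n in the range, tally the orbitals obeying |ml| = 6:
n=7 → 2; n=8 → 4; n=9 → 6.
Total orbitals: 2 + 4 + 6 = 12.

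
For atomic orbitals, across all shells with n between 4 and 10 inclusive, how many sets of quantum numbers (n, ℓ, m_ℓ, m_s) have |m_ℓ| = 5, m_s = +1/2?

30

Go shell by shell, enumerating (ℓ, m_ℓ) with |m_ℓ| = 5:
n=6 → 2; n=7 → 4; n=8 → 6; n=9 → 8; n=10 → 10.
Orbitals: 2 + 4 + 6 + 8 + 10 = 30. With m_s fixed to +1/2 there is one state per orbital, so 30 states.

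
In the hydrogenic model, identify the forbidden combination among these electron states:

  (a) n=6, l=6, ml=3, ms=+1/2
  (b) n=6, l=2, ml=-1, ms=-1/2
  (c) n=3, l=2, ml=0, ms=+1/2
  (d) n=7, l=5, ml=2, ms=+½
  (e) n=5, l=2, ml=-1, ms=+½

(a) has l = 6 ≥ n = 6, violating 0 ≤ l ≤ n−1.
The remaining sets (b), (c), (d), (e) satisfy all four rules.

(a)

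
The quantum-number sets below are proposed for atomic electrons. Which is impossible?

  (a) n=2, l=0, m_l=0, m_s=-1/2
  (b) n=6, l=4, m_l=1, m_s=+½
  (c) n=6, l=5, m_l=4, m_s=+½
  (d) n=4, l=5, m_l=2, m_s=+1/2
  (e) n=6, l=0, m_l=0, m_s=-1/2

(d)

(d) has l = 5 ≥ n = 4, violating 0 ≤ l ≤ n−1.
The remaining sets (a), (b), (c), (e) satisfy all four rules.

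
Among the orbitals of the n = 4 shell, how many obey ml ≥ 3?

For n = 4, l ranges over 0 … 3.
Per l-value: l=3 → 1.
Total orbitals: 1.

1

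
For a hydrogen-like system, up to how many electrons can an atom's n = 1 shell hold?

A shell holds 2n² electrons: 2 × 1² = 2 × 1 = 2.

2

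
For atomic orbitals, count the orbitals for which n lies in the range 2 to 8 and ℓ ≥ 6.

41

Per-shell orbital counts meeting the constraint:
n=7 → 13; n=8 → 28.
Total orbitals: 13 + 28 = 41.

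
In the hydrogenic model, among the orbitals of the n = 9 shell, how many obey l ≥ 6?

The n = 9 shell has l = 0 through 8; check each.
Orbitals with l ≥ 6, by l: l=6 → 13; l=7 → 15; l=8 → 17.
Total orbitals: 13 + 15 + 17 = 45.

45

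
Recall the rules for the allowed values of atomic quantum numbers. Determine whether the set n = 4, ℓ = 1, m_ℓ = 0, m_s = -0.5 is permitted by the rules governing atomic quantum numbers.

n = 4 is a positive integer. ℓ = 1 satisfies 0 ≤ ℓ ≤ n−1 = 3. m_ℓ = 0 lies in the range −ℓ … +ℓ (here −1 … 1). m_s = -1/2 is one of ±1/2.
All four constraints are satisfied.

Valid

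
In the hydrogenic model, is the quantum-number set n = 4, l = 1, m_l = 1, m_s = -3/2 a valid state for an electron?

The spin quantum number for an electron can only be m_s = +1/2 or −1/2; m_s = -3/2 is not one of those.

Invalid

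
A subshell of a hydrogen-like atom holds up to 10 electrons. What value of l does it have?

l = 2

2(2l+1) = 10 ⇒ 2l+1 = 5 ⇒ l = 2.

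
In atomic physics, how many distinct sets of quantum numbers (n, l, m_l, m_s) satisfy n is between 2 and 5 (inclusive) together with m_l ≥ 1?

Count contributing orbitals for each principal shell:
n=2 → 1; n=3 → 3; n=4 → 6; n=5 → 10.
Orbitals: 1 + 3 + 6 + 10 = 20. Including both spin states (m_s = ±1/2) gives 2 × 20 = 40 states.

40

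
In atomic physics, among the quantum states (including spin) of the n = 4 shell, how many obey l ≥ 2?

24

With n = 4 the allowed l are 0, 1, …, 3.
The (l, m_l) pairs meeting l ≥ 2 give: l=2 → 5; l=3 → 7.
Orbitals: 5 + 7 = 12. Each orbital carries two spin states, so 12 × 2 = 24 states.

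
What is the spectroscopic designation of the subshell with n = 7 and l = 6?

l = 6 corresponds to the letter 'i', so the subshell is 7i.

7i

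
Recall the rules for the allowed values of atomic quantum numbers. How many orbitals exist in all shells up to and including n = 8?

204

Total orbitals = 1² + 2² + 3² + 4² + 5² + 6² + 7² + 8² = 204.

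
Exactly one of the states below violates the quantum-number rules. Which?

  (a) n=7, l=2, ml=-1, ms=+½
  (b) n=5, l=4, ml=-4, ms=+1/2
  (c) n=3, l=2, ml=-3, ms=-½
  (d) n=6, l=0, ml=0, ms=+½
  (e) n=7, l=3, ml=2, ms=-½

(c) has |ml| = 3 > l = 2, violating −l ≤ ml ≤ l.
The remaining sets (a), (b), (d), (e) satisfy all four rules.

(c)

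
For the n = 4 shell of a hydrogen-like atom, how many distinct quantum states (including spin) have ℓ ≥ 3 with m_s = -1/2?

The n = 4 shell has ℓ = 0 through 3; check each.
Per ℓ-value: ℓ=3 → 7.
Orbitals: 7. With m_s fixed to a single value there is one state per orbital, giving 7 states.

7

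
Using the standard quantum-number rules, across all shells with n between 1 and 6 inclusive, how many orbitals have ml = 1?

15

For each n in the range, tally the orbitals obeying ml = 1:
n=2 → 1; n=3 → 2; n=4 → 3; n=5 → 4; n=6 → 5.
Total orbitals: 1 + 2 + 3 + 4 + 5 = 15.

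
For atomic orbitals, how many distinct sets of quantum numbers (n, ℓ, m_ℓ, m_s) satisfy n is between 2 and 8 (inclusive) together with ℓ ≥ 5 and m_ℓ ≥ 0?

Per-shell orbital counts meeting the constraint:
n=6 → 6; n=7 → 13; n=8 → 21.
Orbitals: 6 + 13 + 21 = 40. Including both spin states (m_s = ±1/2) gives 2 × 40 = 80 states.

80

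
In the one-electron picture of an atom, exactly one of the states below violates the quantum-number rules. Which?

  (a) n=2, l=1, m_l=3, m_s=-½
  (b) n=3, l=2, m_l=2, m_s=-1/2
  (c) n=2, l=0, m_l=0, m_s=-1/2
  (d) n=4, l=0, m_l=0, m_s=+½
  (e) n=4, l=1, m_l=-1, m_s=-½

(a) has |m_l| = 3 > l = 1, violating −l ≤ m_l ≤ l.
The remaining sets (b), (c), (d), (e) satisfy all four rules.

(a)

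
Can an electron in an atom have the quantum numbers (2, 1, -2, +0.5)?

Invalid

The magnetic quantum number must satisfy −ℓ ≤ m_ℓ ≤ ℓ. With ℓ = 1, m_ℓ can only be -1, 0, 1, so m_ℓ = -2 is forbidden.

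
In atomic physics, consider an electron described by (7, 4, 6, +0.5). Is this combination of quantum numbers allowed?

The magnetic quantum number must satisfy −ℓ ≤ m_ℓ ≤ ℓ. With ℓ = 4, m_ℓ can only be -4, -3, -2, -1, 0, 1, 2, 3, 4, so m_ℓ = 6 is forbidden.

Invalid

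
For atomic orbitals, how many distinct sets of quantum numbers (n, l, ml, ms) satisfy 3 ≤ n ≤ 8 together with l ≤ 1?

48

Treat each shell separately and count matching orbitals:
n=3 → 4; n=4 → 4; n=5 → 4; n=6 → 4; n=7 → 4; n=8 → 4.
Orbitals: 4 + 4 + 4 + 4 + 4 + 4 = 24. Including both spin states (ms = ±1/2) gives 2 × 24 = 48 states.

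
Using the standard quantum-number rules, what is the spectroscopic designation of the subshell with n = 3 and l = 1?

3p

l = 1 corresponds to the letter 'p', so the subshell is 3p.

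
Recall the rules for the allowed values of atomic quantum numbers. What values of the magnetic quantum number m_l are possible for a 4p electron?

The 4p subshell has l = 1, and m_l takes every integer from −l to +l. With l = 1 that gives the 3 values -1, 0, 1.

-1, 0, 1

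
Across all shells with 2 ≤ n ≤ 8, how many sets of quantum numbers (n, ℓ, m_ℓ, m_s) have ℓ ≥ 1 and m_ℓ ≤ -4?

40

Count contributing orbitals for each principal shell:
n=5 → 1; n=6 → 3; n=7 → 6; n=8 → 10.
Orbitals: 1 + 3 + 6 + 10 = 20. Including both spin states (m_s = ±1/2) gives 2 × 20 = 40 states.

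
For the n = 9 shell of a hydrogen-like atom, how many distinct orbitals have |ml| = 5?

8

The (l, ml) pairs meeting |ml| = 5 give: l=5 → 2; l=6 → 2; l=7 → 2; l=8 → 2.
Total orbitals: 2 + 2 + 2 + 2 = 8.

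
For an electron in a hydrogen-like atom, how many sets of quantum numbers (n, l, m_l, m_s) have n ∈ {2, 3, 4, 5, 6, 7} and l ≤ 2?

For each n in the range, tally the orbitals obeying l ≤ 2:
n=2 → 4; n=3 → 9; n=4 → 9; n=5 → 9; n=6 → 9; n=7 → 9.
Orbitals: 4 + 9 + 9 + 9 + 9 + 9 = 49. Including both spin states (m_s = ±1/2) gives 2 × 49 = 98 states.

98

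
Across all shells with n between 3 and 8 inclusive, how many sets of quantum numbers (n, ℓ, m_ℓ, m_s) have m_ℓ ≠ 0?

Work shell by shell — for each n, count the (ℓ, m_ℓ) pairs that satisfy m_ℓ ≠ 0:
n=3 → 6; n=4 → 12; n=5 → 20; n=6 → 30; n=7 → 42; n=8 → 56.
Orbitals: 6 + 12 + 20 + 30 + 42 + 56 = 166. Including both spin states (m_s = ±1/2) gives 2 × 166 = 332 states.

332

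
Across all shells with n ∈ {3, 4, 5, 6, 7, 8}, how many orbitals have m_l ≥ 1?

Count contributing orbitals for each principal shell:
n=3 → 3; n=4 → 6; n=5 → 10; n=6 → 15; n=7 → 21; n=8 → 28.
Total orbitals: 3 + 6 + 10 + 15 + 21 + 28 = 83.

83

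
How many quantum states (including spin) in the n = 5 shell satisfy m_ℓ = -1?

For n = 5, ℓ ranges over 0 … 4.
The (ℓ, m_ℓ) pairs meeting m_ℓ = -1 give: ℓ=1 → 1; ℓ=2 → 1; ℓ=3 → 1; ℓ=4 → 1.
Orbitals: 1 + 1 + 1 + 1 = 4. Each orbital carries two spin states, so 4 × 2 = 8 states.

8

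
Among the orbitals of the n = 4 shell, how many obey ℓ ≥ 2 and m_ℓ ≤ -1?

5

The n = 4 shell has ℓ = 0 through 3; check each.
Contributions: ℓ=2 → 2; ℓ=3 → 3.
Total orbitals: 2 + 3 = 5.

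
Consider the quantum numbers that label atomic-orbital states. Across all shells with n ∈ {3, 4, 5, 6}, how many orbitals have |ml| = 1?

28

Go shell by shell, enumerating (l, ml) with |ml| = 1:
n=3 → 4; n=4 → 6; n=5 → 8; n=6 → 10.
Total orbitals: 4 + 6 + 8 + 10 = 28.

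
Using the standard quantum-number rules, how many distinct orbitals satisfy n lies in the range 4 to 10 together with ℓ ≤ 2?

63

Go shell by shell, enumerating (ℓ, m_ℓ) with ℓ ≤ 2:
n=4 → 9; n=5 → 9; n=6 → 9; n=7 → 9; n=8 → 9; n=9 → 9; n=10 → 9.
Total orbitals: 9 + 9 + 9 + 9 + 9 + 9 + 9 = 63.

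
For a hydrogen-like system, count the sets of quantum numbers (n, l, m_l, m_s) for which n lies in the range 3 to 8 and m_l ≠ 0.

332

Go shell by shell, enumerating (l, m_l) with m_l ≠ 0:
n=3 → 6; n=4 → 12; n=5 → 20; n=6 → 30; n=7 → 42; n=8 → 56.
Orbitals: 6 + 12 + 20 + 30 + 42 + 56 = 166. Including both spin states (m_s = ±1/2) gives 2 × 166 = 332 states.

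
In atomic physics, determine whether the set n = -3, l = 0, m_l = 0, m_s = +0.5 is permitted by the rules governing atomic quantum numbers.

The principal quantum number must be a positive integer (n ≥ 1), but here n = -3.

Invalid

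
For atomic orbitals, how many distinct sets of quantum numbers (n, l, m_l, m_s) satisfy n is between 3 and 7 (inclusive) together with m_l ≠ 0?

Per-shell orbital counts meeting the constraint:
n=3 → 6; n=4 → 12; n=5 → 20; n=6 → 30; n=7 → 42.
Orbitals: 6 + 12 + 20 + 30 + 42 = 110. Including both spin states (m_s = ±1/2) gives 2 × 110 = 220 states.

220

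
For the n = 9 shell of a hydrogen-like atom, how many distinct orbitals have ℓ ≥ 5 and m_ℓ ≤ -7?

3

With n = 9 the allowed ℓ are 0, 1, …, 8.
Per ℓ-value: ℓ=7 → 1; ℓ=8 → 2.
Total orbitals: 1 + 2 = 3.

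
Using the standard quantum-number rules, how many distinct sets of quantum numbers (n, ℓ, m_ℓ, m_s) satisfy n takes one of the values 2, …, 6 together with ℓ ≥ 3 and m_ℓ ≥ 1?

44

For each n in the range, tally the orbitals obeying ℓ ≥ 3 and m_ℓ ≥ 1:
n=4 → 3; n=5 → 7; n=6 → 12.
Orbitals: 3 + 7 + 12 = 22. Including both spin states (m_s = ±1/2) gives 2 × 22 = 44 states.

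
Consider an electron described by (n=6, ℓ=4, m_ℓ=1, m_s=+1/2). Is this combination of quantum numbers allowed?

Valid

n = 6 is a positive integer. ℓ = 4 satisfies 0 ≤ ℓ ≤ n−1 = 5. m_ℓ = 1 lies in the range −ℓ … +ℓ (here −4 … 4). m_s = +1/2 is one of ±1/2.
All four constraints are satisfied.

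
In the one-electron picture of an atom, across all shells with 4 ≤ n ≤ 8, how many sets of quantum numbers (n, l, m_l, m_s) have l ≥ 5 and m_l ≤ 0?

Count contributing orbitals for each principal shell:
n=6 → 6; n=7 → 13; n=8 → 21.
Orbitals: 6 + 13 + 21 = 40. Including both spin states (m_s = ±1/2) gives 2 × 40 = 80 states.

80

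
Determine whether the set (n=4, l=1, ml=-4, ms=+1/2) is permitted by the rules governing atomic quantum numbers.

No

The magnetic quantum number must satisfy −l ≤ ml ≤ l. With l = 1, ml can only be -1, 0, 1, so ml = -4 is forbidden.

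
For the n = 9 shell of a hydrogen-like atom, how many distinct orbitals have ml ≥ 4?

With n = 9 the allowed l are 0, 1, …, 8.
Orbitals with ml ≥ 4, by l: l=4 → 1; l=5 → 2; l=6 → 3; l=7 → 4; l=8 → 5.
Total orbitals: 1 + 2 + 3 + 4 + 5 = 15.

15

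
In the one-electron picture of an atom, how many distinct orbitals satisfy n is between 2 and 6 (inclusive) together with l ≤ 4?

79

For each n in the range, tally the orbitals obeying l ≤ 4:
n=2 → 4; n=3 → 9; n=4 → 16; n=5 → 25; n=6 → 25.
Total orbitals: 4 + 9 + 16 + 25 + 25 = 79.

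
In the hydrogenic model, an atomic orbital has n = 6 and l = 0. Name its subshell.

6s

l = 0 corresponds to the letter 's', so the subshell is 6s.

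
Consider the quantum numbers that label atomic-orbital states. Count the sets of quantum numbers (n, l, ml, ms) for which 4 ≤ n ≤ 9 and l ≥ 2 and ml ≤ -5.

40

For each n in the range, tally the orbitals obeying l ≥ 2 and ml ≤ -5:
n=6 → 1; n=7 → 3; n=8 → 6; n=9 → 10.
Orbitals: 1 + 3 + 6 + 10 = 20. Including both spin states (ms = ±1/2) gives 2 × 20 = 40 states.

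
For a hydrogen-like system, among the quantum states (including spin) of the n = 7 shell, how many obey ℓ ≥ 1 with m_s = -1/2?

48

For n = 7, ℓ ranges over 0 … 6.
Orbitals with ℓ ≥ 1, by ℓ: ℓ=1 → 3; ℓ=2 → 5; ℓ=3 → 7; ℓ=4 → 9; ℓ=5 → 11; ℓ=6 → 13.
Orbitals: 3 + 5 + 7 + 9 + 11 + 13 = 48. With m_s fixed to a single value there is one state per orbital, giving 48 states.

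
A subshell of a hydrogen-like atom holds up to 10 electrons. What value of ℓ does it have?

2(2ℓ+1) = 10 ⇒ 2ℓ+1 = 5 ⇒ ℓ = 2.

ℓ = 2 (d)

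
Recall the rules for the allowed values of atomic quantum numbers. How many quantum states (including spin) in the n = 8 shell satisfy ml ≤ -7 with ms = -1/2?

Go through l = 0, …, 7 (the values permitted for n = 8).
The (l, ml) pairs meeting ml ≤ -7 give: l=7 → 1.
Orbitals: 1. With ms fixed to a single value there is one state per orbital, giving 1 state.

1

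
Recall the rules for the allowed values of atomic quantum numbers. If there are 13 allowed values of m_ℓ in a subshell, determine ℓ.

m_ℓ ranges over 2ℓ+1 integers, so 2ℓ+1 = 13 ⇒ ℓ = 6.

ℓ = 6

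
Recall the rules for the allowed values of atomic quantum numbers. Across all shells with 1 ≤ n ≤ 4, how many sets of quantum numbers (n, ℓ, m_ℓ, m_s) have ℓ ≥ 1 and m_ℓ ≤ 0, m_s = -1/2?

16

Count contributing orbitals for each principal shell:
n=2 → 2; n=3 → 5; n=4 → 9.
Orbitals: 2 + 5 + 9 = 16. With m_s fixed to -1/2 there is one state per orbital, so 16 states.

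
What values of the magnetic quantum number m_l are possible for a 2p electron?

-1, 0, 1

The 2p subshell has l = 1, and m_l takes every integer from −l to +l. With l = 1 that gives the 3 values -1, 0, 1.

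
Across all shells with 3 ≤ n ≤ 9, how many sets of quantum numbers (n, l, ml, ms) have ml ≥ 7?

Go shell by shell, enumerating (l, ml) with ml ≥ 7:
n=8 → 1; n=9 → 3.
Orbitals: 1 + 3 = 4. Including both spin states (ms = ±1/2) gives 2 × 4 = 8 states.

8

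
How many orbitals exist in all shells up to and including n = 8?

Total orbitals = 1² + 2² + 3² + 4² + 5² + 6² + 7² + 8² = 204.

204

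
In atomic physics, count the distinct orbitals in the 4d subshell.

5

A subshell has 2l+1 orbitals; with l = 2, that's 5.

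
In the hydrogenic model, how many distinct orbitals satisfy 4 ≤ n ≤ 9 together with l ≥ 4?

Treat each shell separately and count matching orbitals:
n=5 → 9; n=6 → 20; n=7 → 33; n=8 → 48; n=9 → 65.
Total orbitals: 9 + 20 + 33 + 48 + 65 = 175.

175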